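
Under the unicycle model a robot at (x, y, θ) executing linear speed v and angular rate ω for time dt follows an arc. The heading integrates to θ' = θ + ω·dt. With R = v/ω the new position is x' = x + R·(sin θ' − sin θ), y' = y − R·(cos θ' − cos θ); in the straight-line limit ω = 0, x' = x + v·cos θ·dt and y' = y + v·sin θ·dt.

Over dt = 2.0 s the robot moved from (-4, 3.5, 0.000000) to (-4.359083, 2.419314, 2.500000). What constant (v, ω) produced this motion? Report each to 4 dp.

Δθ = 2.500000 − 0.000000 = 2.500000
ω = Δθ/dt = 2.500000/2.0 = 1.2500
R = −Δy/(cos θ' − cos θ) = -0.6000
v = R·ω = -0.6000·1.2500 = -0.7500

v = -0.7500, ω = 1.2500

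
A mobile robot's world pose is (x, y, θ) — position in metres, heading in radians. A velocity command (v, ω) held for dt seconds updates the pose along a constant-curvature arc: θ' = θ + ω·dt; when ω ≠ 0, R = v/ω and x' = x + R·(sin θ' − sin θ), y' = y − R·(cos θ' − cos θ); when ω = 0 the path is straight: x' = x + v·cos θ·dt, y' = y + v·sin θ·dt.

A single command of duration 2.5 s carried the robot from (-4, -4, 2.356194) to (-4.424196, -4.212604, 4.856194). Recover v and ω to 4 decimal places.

Δθ = 4.856194 − 2.356194 = 2.500000
ω = Δθ/dt = 2.500000/2.5 = 1.0000
R = Δx/(sin θ' − sin θ) = 0.2500
v = R·ω = 0.2500·1.0000 = 0.2500

v = 0.2500, ω = 1.0000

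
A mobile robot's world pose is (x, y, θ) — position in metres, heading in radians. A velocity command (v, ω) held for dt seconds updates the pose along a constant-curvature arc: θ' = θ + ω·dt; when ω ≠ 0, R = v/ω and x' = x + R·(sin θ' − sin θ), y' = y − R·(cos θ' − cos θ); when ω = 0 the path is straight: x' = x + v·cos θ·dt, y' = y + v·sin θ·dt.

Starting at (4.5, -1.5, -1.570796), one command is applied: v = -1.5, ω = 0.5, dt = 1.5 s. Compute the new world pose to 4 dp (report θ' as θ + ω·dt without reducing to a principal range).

(3.6951, 0.5449, -0.8208)

θ' = -1.5708 + 0.5·1.5 = -0.8208
R = v/ω = -1.5/0.5 = -3.0000
x' = 4.5 + -3.0000·(sin -0.8208 − sin -1.5708) = 3.6951
y' = -1.5 − -3.0000·(cos -0.8208 − cos -1.5708) = 0.5449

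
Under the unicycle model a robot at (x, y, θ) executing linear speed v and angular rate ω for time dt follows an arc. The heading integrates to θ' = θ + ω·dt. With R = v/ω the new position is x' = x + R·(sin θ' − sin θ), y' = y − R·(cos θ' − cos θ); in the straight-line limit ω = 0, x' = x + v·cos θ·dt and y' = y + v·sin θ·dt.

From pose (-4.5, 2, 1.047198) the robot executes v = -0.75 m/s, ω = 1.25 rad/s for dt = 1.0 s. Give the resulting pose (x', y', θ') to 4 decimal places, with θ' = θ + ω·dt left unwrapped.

(-4.4289, 1.3015, 2.2972)

θ' = 1.0472 + 1.25·1.0 = 2.2972
R = v/ω = -0.75/1.25 = -0.6000
x' = -4.5 + -0.6000·(sin 2.2972 − sin 1.0472) = -4.4289
y' = 2 − -0.6000·(cos 2.2972 − cos 1.0472) = 1.3015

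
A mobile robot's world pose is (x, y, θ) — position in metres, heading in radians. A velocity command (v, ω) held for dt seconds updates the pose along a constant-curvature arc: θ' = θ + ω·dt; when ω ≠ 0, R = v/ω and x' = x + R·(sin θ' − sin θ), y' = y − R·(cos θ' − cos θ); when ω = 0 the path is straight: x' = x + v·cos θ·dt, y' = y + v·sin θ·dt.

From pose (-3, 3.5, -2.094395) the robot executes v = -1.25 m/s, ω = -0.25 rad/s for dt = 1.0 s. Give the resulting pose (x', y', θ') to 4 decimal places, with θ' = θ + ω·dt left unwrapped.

θ' = -2.0944 + -0.25·1.0 = -2.3444
R = v/ω = -1.25/-0.25 = 5.0000
x' = -3 + 5.0000·(sin -2.3444 − sin -2.0944) = -2.2469
y' = 3.5 − 5.0000·(cos -2.3444 − cos -2.0944) = 4.4936

(-2.2469, 4.4936, -2.3444)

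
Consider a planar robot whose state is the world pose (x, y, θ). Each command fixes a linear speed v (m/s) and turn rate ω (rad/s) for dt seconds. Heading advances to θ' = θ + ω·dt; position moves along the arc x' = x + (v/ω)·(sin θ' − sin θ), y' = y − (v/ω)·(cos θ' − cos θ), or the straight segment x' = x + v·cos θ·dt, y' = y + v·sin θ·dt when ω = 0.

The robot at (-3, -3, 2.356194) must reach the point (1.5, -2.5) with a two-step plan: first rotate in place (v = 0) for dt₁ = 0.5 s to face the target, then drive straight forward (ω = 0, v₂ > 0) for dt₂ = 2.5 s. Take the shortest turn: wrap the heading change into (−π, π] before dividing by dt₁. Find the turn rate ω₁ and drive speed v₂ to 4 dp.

ω₁ = -4.4911, v₂ = 1.8111

heading to target = atan2(-2.5−-3, 1.5−-3) = 0.1107
Δθ = wrap(0.1107 − 2.3562) = -2.2455; ω₁ = Δθ/dt₁ = -4.4911
distance = √((1.5−-3)² + (-2.5−-3)²) = 4.5277; v₂ = distance/dt₂ = 1.8111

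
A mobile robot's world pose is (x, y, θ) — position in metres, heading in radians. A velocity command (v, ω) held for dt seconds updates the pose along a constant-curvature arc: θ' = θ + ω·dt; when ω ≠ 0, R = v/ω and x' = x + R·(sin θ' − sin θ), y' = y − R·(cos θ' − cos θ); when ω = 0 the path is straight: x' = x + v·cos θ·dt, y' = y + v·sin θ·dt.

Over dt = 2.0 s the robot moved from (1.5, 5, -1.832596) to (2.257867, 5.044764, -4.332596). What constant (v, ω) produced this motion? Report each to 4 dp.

v = -0.5000, ω = -1.2500

Δθ = -4.332596 − -1.832596 = -2.500000
ω = Δθ/dt = -2.500000/2.0 = -1.2500
R = Δx/(sin θ' − sin θ) = 0.4000
v = R·ω = 0.4000·-1.2500 = -0.5000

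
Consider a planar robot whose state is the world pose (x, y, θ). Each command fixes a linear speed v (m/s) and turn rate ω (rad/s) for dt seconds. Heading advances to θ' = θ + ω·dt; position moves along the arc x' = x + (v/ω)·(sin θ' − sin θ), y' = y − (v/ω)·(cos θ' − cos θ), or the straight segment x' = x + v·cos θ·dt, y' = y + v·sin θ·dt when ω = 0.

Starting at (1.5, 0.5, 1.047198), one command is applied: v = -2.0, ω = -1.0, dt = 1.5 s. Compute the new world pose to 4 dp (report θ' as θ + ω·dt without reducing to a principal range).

(-1.1070, -0.2985, -0.4528)

θ' = 1.0472 + -1.0·1.5 = -0.4528
R = v/ω = -2.0/-1.0 = 2.0000
x' = 1.5 + 2.0000·(sin -0.4528 − sin 1.0472) = -1.1070
y' = 0.5 − 2.0000·(cos -0.4528 − cos 1.0472) = -0.2985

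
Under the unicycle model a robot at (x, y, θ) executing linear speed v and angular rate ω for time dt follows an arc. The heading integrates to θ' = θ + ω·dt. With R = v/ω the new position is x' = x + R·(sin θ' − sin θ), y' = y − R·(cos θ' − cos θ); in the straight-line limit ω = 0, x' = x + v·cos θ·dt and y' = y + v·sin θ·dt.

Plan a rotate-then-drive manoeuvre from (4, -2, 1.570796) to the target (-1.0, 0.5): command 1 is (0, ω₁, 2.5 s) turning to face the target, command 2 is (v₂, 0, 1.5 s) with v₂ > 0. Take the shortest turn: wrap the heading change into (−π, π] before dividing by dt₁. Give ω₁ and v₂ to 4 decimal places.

ω₁ = 0.4429, v₂ = 3.7268

heading to target = atan2(0.5−-2, -1−4) = 2.6779
Δθ = wrap(2.6779 − 1.5708) = 1.1071; ω₁ = Δθ/dt₁ = 0.4429
distance = √((-1−4)² + (0.5−-2)²) = 5.5902; v₂ = distance/dt₂ = 3.7268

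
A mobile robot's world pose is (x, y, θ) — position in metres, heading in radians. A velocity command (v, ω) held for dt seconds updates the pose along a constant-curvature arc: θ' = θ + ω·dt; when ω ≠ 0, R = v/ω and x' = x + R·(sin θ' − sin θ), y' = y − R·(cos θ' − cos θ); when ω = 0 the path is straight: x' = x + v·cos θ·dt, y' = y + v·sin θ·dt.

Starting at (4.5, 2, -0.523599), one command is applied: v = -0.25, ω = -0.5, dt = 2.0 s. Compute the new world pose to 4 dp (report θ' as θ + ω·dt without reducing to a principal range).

θ' = -0.5236 + -0.5·2.0 = -1.5236
R = v/ω = -0.25/-0.5 = 0.5000
x' = 4.5 + 0.5000·(sin -1.5236 − sin -0.5236) = 4.2506
y' = 2 − 0.5000·(cos -1.5236 − cos -0.5236) = 2.4094

(4.2506, 2.4094, -1.5236)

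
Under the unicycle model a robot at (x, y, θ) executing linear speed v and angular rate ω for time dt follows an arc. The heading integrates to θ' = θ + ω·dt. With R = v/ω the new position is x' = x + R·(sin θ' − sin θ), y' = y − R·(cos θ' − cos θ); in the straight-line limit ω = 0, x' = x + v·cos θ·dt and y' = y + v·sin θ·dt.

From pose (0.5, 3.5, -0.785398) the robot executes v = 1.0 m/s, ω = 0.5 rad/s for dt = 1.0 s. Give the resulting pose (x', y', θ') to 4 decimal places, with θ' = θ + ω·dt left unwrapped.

(1.3511, 2.9951, -0.2854)

θ' = -0.7854 + 0.5·1.0 = -0.2854
R = v/ω = 1.0/0.5 = 2.0000
x' = 0.5 + 2.0000·(sin -0.2854 − sin -0.7854) = 1.3511
y' = 3.5 − 2.0000·(cos -0.2854 − cos -0.7854) = 2.9951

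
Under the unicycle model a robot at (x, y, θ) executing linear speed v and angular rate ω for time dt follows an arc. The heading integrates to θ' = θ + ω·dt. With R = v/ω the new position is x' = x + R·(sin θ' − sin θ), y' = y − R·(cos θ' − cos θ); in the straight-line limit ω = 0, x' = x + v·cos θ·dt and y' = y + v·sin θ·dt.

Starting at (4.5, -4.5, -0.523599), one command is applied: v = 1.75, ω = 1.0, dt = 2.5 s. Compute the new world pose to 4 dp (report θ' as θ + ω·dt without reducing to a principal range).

(6.9830, -2.2940, 1.9764)

θ' = -0.5236 + 1.0·2.5 = 1.9764
R = v/ω = 1.75/1.0 = 1.7500
x' = 4.5 + 1.7500·(sin 1.9764 − sin -0.5236) = 6.9830
y' = -4.5 − 1.7500·(cos 1.9764 − cos -0.5236) = -2.2940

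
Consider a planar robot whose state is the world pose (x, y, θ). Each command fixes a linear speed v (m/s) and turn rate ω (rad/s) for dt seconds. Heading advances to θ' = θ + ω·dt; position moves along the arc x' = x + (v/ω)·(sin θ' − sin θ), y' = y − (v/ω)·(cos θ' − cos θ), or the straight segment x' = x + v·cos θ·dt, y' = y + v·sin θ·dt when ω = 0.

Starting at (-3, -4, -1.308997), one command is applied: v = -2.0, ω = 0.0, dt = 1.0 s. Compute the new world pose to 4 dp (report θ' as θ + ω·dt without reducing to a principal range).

(-3.5176, -2.0681, -1.3090)

θ' = -1.3090 + 0.0·1.0 = -1.3090
ω = 0 → straight: x' = -3 + -2.0·cos(-1.3090)·1.0 = -3.5176
y' = -4 + -2.0·sin(-1.3090)·1.0 = -2.0681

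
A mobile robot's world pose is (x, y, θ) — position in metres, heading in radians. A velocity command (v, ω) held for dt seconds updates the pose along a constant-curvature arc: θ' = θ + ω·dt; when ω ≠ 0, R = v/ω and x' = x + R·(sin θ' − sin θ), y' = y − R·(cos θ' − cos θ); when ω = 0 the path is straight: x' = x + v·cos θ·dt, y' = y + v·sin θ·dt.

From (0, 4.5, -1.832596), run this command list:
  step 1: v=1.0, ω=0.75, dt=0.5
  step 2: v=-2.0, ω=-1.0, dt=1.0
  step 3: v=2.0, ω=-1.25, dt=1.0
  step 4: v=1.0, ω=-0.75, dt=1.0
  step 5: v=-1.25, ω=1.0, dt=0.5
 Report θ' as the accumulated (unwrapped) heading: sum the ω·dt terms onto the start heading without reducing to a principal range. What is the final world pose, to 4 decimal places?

step 1: θ'=-1.4576 (R=1.3333) → pose (-0.0369, 4.0043, -1.4576)
step 2: θ'=-2.4576 (R=2.0000) → pose (0.6865, 5.7803, -2.4576)
step 3: θ'=-3.7076 (R=-1.6000) → pose (-1.1825, 5.6699, -3.7076)
step 4: θ'=-4.4576 (R=-1.3333) → pose (-1.7578, 6.4593, -4.4576)
step 5: θ'=-3.9576 (R=-1.2500) → pose (-1.4587, 5.9179, -3.9576)

(-1.4587, 5.9179, -3.9576)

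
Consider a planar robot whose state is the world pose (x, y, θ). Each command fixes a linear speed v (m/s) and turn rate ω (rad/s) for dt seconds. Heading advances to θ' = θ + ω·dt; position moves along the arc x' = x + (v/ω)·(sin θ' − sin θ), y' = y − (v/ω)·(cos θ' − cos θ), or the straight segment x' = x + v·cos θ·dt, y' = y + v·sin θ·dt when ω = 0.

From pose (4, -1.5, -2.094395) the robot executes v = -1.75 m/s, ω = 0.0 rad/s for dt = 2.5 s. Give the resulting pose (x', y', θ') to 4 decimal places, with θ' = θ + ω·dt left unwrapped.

θ' = -2.0944 + 0.0·2.5 = -2.0944
ω = 0 → straight: x' = 4 + -1.75·cos(-2.0944)·2.5 = 6.1875
y' = -1.5 + -1.75·sin(-2.0944)·2.5 = 2.2889

(6.1875, 2.2889, -2.0944)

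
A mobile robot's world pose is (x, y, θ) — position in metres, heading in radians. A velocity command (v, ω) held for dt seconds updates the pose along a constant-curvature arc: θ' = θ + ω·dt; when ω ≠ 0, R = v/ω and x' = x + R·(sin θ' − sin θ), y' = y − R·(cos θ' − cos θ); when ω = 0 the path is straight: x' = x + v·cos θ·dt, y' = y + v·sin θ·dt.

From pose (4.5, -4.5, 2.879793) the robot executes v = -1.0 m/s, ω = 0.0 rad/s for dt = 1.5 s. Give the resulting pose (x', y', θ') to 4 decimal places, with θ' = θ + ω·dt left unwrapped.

θ' = 2.8798 + 0.0·1.5 = 2.8798
ω = 0 → straight: x' = 4.5 + -1.0·cos(2.8798)·1.5 = 5.9489
y' = -4.5 + -1.0·sin(2.8798)·1.5 = -4.8882

(5.9489, -4.8882, 2.8798)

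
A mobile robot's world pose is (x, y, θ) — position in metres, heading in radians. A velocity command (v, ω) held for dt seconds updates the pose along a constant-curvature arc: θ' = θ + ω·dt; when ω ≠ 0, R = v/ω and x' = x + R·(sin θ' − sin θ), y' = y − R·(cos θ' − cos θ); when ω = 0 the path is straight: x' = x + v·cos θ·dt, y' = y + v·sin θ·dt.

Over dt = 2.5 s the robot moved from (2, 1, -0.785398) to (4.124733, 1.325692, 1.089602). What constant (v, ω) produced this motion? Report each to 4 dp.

v = 1.0000, ω = 0.7500

Δθ = 1.089602 − -0.785398 = 1.875000
ω = Δθ/dt = 1.875000/2.5 = 0.7500
R = Δx/(sin θ' − sin θ) = 1.3333
v = R·ω = 1.3333·0.7500 = 1.0000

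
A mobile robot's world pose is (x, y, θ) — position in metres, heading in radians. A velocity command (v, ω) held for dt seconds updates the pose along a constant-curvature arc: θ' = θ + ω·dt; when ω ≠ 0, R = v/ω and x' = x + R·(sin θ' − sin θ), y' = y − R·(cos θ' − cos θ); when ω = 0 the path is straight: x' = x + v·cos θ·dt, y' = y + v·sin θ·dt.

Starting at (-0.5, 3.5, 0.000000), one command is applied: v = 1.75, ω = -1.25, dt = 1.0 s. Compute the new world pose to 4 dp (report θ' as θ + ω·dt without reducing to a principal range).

(0.8286, 2.5415, -1.2500)

θ' = 0.0000 + -1.25·1.0 = -1.2500
R = v/ω = 1.75/-1.25 = -1.4000
x' = -0.5 + -1.4000·(sin -1.2500 − sin 0.0000) = 0.8286
y' = 3.5 − -1.4000·(cos -1.2500 − cos 0.0000) = 2.5415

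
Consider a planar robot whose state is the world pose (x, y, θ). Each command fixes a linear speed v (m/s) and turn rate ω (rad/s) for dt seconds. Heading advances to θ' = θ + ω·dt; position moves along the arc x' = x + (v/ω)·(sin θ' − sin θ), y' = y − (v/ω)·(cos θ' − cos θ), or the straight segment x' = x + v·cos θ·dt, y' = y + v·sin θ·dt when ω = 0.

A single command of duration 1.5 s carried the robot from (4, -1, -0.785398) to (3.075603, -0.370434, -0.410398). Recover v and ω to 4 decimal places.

Δθ = -0.410398 − -0.785398 = 0.375000
ω = Δθ/dt = 0.375000/1.5 = 0.2500
R = Δx/(sin θ' − sin θ) = -3.0000
v = R·ω = -3.0000·0.2500 = -0.7500

v = -0.7500, ω = 0.2500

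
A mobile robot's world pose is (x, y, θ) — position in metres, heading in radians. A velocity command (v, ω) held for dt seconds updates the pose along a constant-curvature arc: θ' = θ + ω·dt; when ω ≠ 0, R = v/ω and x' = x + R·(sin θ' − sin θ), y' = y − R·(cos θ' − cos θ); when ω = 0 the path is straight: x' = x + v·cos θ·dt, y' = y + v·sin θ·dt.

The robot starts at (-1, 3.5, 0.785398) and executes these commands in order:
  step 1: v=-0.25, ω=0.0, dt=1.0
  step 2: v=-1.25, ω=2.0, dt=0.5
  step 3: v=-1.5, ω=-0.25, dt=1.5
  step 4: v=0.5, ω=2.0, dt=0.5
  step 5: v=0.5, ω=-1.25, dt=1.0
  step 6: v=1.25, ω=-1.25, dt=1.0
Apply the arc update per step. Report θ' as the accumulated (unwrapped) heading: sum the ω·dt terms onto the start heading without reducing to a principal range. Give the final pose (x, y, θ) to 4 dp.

(-0.4580, 1.7925, -0.0896)

step 1: θ'=0.7854 (straight) → pose (-1.1768, 3.3232, 0.7854)
step 2: θ'=1.7854 (R=-0.6250) → pose (-1.3455, 2.7482, 1.7854)
step 3: θ'=1.4104 (R=6.0000) → pose (-1.2849, 0.5122, 1.4104)
step 4: θ'=2.4104 (R=0.2500) → pose (-1.3647, 0.7382, 2.4104)
step 5: θ'=1.1604 (R=-0.4000) → pose (-1.4644, 1.1955, 1.1604)
step 6: θ'=-0.0896 (R=-1.0000) → pose (-0.4580, 1.7925, -0.0896)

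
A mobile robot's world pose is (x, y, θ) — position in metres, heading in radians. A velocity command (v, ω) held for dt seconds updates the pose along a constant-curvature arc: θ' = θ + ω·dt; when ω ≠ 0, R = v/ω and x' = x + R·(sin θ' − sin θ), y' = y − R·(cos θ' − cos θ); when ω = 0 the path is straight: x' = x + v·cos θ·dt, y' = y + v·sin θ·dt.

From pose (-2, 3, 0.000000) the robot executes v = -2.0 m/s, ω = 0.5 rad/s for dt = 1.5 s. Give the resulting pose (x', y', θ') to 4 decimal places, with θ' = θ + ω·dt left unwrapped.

(-4.7266, 1.9268, 0.7500)

θ' = 0.0000 + 0.5·1.5 = 0.7500
R = v/ω = -2.0/0.5 = -4.0000
x' = -2 + -4.0000·(sin 0.7500 − sin 0.0000) = -4.7266
y' = 3 − -4.0000·(cos 0.7500 − cos 0.0000) = 1.9268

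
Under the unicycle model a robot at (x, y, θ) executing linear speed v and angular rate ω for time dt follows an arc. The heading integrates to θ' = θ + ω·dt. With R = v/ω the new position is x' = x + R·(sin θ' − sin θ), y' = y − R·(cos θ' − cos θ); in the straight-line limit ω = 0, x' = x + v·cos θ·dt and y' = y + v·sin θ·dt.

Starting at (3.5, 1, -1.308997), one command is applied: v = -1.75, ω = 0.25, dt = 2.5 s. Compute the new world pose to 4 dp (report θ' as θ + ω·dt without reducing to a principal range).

(1.1618, 4.6136, -0.6840)

θ' = -1.3090 + 0.25·2.5 = -0.6840
R = v/ω = -1.75/0.25 = -7.0000
x' = 3.5 + -7.0000·(sin -0.6840 − sin -1.3090) = 1.1618
y' = 1 − -7.0000·(cos -0.6840 − cos -1.3090) = 4.6136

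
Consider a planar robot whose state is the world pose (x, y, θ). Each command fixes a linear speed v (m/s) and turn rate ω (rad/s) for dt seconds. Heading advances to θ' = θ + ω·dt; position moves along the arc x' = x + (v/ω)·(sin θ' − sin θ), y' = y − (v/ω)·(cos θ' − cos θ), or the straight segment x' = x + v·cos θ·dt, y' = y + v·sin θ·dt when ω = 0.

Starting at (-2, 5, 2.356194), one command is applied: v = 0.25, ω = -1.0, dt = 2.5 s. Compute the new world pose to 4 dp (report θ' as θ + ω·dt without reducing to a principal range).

(-1.7874, 5.4242, -0.1438)

θ' = 2.3562 + -1.0·2.5 = -0.1438
R = v/ω = 0.25/-1.0 = -0.2500
x' = -2 + -0.2500·(sin -0.1438 − sin 2.3562) = -1.7874
y' = 5 − -0.2500·(cos -0.1438 − cos 2.3562) = 5.4242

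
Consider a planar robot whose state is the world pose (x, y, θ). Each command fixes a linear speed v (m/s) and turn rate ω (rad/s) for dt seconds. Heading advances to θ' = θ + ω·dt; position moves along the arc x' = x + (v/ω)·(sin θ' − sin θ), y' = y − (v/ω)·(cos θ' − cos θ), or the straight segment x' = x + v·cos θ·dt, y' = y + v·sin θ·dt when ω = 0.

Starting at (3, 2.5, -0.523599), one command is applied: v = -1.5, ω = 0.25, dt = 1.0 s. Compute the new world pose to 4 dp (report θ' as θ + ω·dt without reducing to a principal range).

θ' = -0.5236 + 0.25·1.0 = -0.2736
R = v/ω = -1.5/0.25 = -6.0000
x' = 3 + -6.0000·(sin -0.2736 − sin -0.5236) = 1.6212
y' = 2.5 − -6.0000·(cos -0.2736 − cos -0.5236) = 3.0807

(1.6212, 3.0807, -0.2736)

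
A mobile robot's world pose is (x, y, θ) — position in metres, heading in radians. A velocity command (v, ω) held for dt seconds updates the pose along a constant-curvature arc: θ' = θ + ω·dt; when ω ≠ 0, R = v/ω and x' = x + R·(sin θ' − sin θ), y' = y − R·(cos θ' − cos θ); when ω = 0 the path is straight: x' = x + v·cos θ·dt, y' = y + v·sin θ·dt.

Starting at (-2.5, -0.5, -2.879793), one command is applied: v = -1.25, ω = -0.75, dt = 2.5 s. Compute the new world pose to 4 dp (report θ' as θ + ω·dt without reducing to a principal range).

θ' = -2.8798 + -0.75·2.5 = -4.7548
R = v/ω = -1.25/-0.75 = 1.6667
x' = -2.5 + 1.6667·(sin -4.7548 − sin -2.8798) = -0.4035
y' = -0.5 − 1.6667·(cos -4.7548 − cos -2.8798) = -2.1805

(-0.4035, -2.1805, -4.7548)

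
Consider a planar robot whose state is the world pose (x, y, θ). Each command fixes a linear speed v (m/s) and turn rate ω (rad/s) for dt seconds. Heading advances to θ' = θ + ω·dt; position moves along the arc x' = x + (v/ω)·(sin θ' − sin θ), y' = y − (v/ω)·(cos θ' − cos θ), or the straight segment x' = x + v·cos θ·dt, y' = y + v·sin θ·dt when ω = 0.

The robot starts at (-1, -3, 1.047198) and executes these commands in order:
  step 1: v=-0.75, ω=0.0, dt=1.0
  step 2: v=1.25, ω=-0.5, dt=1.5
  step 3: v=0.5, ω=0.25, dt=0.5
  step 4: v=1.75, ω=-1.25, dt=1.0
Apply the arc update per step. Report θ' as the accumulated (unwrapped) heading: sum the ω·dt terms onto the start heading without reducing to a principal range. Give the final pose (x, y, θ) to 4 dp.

(1.8965, -2.7511, -0.8278)

step 1: θ'=1.0472 (straight) → pose (-1.3750, -3.6495, 1.0472)
step 2: θ'=0.2972 (R=-2.5000) → pose (0.0580, -2.5091, 0.2972)
step 3: θ'=0.4222 (R=2.0000) → pose (0.2918, -2.4212, 0.4222)
step 4: θ'=-0.8278 (R=-1.4000) → pose (1.8965, -2.7511, -0.8278)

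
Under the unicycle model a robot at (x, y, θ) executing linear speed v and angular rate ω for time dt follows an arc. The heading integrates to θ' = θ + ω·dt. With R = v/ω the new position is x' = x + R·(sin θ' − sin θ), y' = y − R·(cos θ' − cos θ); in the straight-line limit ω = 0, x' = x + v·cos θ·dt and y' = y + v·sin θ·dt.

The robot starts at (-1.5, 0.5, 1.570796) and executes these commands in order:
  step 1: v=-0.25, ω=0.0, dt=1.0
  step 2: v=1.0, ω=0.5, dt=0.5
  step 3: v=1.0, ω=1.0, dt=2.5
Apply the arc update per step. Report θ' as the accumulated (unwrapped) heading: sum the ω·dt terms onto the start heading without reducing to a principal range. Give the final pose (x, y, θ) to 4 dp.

step 1: θ'=1.5708 (straight) → pose (-1.5000, 0.2500, 1.5708)
step 2: θ'=1.8208 (R=2.0000) → pose (-1.5622, 0.7448, 1.8208)
step 3: θ'=4.3208 (R=1.0000) → pose (-3.4554, 0.8791, 4.3208)

(-3.4554, 0.8791, 4.3208)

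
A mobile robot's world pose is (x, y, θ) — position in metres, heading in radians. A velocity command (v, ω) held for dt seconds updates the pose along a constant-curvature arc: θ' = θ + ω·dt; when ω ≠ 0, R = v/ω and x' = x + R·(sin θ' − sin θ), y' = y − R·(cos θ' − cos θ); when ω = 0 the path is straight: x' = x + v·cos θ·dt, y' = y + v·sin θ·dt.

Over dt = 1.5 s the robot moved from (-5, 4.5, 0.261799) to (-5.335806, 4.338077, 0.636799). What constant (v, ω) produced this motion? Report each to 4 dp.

Δθ = 0.636799 − 0.261799 = 0.375000
ω = Δθ/dt = 0.375000/1.5 = 0.2500
R = Δx/(sin θ' − sin θ) = -1.0000
v = R·ω = -1.0000·0.2500 = -0.2500

v = -0.2500, ω = 0.2500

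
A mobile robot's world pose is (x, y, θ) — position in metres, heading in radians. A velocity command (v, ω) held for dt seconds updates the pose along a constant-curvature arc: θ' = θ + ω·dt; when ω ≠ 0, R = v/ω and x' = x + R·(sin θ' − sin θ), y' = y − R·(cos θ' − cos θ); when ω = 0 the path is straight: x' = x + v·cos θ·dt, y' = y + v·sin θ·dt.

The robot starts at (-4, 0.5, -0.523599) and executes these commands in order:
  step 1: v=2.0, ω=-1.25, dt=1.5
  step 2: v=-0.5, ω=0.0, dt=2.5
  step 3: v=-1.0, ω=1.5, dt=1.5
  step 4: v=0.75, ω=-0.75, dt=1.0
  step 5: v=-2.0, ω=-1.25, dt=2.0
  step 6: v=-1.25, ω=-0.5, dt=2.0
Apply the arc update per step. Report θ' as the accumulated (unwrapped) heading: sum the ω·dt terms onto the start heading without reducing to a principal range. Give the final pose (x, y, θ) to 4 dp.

(0.8861, 0.4632, -4.3986)

step 1: θ'=-2.3986 (R=-1.6000) → pose (-3.7176, -2.0640, -2.3986)
step 2: θ'=-2.3986 (straight) → pose (-2.7970, -1.2183, -2.3986)
step 3: θ'=-0.1486 (R=-0.6667) → pose (-3.1493, -0.0681, -0.1486)
step 4: θ'=-0.8986 (R=-1.0000) → pose (-2.5149, -0.4343, -0.8986)
step 5: θ'=-3.3986 (R=1.6000) → pose (-0.8563, 2.1095, -3.3986)
step 6: θ'=-4.3986 (R=2.5000) → pose (0.8861, 0.4632, -4.3986)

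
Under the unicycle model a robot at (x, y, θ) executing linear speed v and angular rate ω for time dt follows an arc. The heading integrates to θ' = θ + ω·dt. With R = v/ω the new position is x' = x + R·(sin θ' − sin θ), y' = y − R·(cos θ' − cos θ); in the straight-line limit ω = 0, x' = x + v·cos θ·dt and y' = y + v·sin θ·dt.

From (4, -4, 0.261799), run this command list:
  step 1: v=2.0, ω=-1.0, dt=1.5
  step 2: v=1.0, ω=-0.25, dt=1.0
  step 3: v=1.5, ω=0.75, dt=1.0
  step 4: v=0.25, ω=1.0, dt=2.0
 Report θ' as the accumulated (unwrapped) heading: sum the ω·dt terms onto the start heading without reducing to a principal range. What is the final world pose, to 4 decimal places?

(7.6673, -7.4603, 1.2618)

step 1: θ'=-1.2382 (R=-2.0000) → pose (6.4080, -5.2789, -1.2382)
step 2: θ'=-1.4882 (R=-4.0000) → pose (6.6136, -6.2548, -1.4882)
step 3: θ'=-0.7382 (R=2.0000) → pose (7.2609, -7.5692, -0.7382)
step 4: θ'=1.2618 (R=0.2500) → pose (7.6673, -7.4603, 1.2618)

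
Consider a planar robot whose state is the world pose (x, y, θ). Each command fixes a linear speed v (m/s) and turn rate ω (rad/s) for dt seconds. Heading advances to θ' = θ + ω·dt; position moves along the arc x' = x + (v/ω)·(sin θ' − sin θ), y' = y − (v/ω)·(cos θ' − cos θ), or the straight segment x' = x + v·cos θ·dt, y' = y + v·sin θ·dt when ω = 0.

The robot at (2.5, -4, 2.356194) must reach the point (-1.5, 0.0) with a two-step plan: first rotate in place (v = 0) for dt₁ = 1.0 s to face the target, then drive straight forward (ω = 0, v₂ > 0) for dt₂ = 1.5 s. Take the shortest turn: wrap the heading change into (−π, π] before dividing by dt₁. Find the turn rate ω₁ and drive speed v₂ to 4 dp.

ω₁ = 0.0000, v₂ = 3.7712

heading to target = atan2(0−-4, -1.5−2.5) = 2.3562
Δθ = wrap(2.3562 − 2.3562) = 0.0000; ω₁ = Δθ/dt₁ = 0.0000
distance = √((-1.5−2.5)² + (0−-4)²) = 5.6569; v₂ = distance/dt₂ = 3.7712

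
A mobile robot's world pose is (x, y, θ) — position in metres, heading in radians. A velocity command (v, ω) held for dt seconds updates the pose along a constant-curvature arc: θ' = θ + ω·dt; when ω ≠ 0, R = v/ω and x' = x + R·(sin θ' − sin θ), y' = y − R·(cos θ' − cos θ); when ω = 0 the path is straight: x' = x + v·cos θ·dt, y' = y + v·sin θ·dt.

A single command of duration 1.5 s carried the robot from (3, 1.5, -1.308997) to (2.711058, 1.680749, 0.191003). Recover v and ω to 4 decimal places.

Δθ = 0.191003 − -1.308997 = 1.500000
ω = Δθ/dt = 1.500000/1.5 = 1.0000
R = Δx/(sin θ' − sin θ) = -0.2500
v = R·ω = -0.2500·1.0000 = -0.2500

v = -0.2500, ω = 1.0000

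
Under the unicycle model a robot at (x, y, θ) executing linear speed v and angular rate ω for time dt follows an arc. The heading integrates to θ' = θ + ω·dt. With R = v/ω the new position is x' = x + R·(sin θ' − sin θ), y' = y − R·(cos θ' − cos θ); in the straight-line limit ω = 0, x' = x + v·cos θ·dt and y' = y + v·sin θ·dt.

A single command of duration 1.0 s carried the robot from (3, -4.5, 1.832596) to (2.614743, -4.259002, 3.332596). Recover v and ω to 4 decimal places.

v = 0.5000, ω = 1.5000

Δθ = 3.332596 − 1.832596 = 1.500000
ω = Δθ/dt = 1.500000/1.0 = 1.5000
R = Δx/(sin θ' − sin θ) = 0.3333
v = R·ω = 0.3333·1.5000 = 0.5000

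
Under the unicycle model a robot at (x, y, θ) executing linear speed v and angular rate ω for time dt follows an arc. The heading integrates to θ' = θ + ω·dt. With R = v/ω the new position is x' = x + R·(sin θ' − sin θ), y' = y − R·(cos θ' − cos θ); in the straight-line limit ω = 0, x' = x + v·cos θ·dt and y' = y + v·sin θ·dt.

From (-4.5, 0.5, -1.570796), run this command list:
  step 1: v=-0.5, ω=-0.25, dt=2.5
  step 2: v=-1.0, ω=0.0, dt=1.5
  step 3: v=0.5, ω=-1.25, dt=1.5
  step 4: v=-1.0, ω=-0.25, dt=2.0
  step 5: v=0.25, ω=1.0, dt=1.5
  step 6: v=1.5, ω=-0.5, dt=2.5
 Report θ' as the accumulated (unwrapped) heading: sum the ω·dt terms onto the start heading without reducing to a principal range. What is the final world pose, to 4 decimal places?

(-6.3840, 3.1135, -4.3208)

step 1: θ'=-2.1958 (R=2.0000) → pose (-4.1219, 1.6702, -2.1958)
step 2: θ'=-2.1958 (straight) → pose (-3.2443, 2.8866, -2.1958)
step 3: θ'=-4.0708 (R=-0.4000) → pose (-3.8891, 2.8813, -4.0708)
step 4: θ'=-4.5708 (R=4.0000) → pose (-3.1337, 1.0519, -4.5708)
step 5: θ'=-3.0708 (R=0.2500) → pose (-3.3989, 1.2660, -3.0708)
step 6: θ'=-4.3208 (R=-3.0000) → pose (-6.3840, 3.1135, -4.3208)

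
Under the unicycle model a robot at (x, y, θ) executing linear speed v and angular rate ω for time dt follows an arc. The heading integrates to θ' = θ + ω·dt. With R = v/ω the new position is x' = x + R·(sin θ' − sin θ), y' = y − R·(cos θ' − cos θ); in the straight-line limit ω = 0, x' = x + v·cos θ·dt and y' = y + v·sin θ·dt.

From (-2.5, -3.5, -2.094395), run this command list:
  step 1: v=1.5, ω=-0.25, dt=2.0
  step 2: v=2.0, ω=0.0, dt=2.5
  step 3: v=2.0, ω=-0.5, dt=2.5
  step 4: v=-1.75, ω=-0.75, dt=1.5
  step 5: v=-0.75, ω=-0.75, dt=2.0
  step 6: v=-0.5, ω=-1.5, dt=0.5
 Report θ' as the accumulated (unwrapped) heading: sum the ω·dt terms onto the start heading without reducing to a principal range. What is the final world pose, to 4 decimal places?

(-14.1214, -10.8337, -7.2194)

step 1: θ'=-2.5944 (R=-6.0000) → pose (-4.5744, -5.6239, -2.5944)
step 2: θ'=-2.5944 (straight) → pose (-8.8443, -8.2254, -2.5944)
step 3: θ'=-3.8444 (R=-4.0000) → pose (-13.5109, -7.8616, -3.8444)
step 4: θ'=-4.9694 (R=2.3333) → pose (-12.7624, -10.2351, -4.9694)
step 5: θ'=-6.4694 (R=1.0000) → pose (-13.9147, -10.9636, -6.4694)
step 6: θ'=-7.2194 (R=0.3333) → pose (-14.1214, -10.8337, -7.2194)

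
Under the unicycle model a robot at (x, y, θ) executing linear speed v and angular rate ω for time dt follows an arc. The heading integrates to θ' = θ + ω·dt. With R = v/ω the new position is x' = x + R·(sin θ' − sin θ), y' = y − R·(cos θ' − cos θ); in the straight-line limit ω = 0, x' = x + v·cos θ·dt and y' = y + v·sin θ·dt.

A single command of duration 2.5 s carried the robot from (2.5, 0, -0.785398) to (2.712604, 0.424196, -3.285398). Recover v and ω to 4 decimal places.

v = -0.2500, ω = -1.0000

Δθ = -3.285398 − -0.785398 = -2.500000
ω = Δθ/dt = -2.500000/2.5 = -1.0000
R = −Δy/(cos θ' − cos θ) = 0.2500
v = R·ω = 0.2500·-1.0000 = -0.2500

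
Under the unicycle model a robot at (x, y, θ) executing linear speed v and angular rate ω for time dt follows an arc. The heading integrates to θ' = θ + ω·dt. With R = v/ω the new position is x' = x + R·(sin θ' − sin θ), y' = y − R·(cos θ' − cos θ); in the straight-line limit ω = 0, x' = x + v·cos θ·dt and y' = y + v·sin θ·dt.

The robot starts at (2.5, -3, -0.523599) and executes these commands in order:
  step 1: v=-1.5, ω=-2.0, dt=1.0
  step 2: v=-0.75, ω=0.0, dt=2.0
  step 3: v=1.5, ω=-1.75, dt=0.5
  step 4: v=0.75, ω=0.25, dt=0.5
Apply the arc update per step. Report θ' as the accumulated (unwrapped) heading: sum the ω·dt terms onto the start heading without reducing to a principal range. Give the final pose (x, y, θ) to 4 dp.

(2.5808, -0.9280, -3.2736)

step 1: θ'=-2.5236 (R=0.7500) → pose (2.4404, -1.7392, -2.5236)
step 2: θ'=-2.5236 (straight) → pose (3.6630, -0.8701, -2.5236)
step 3: θ'=-3.3986 (R=-0.8571) → pose (2.9485, -1.0005, -3.3986)
step 4: θ'=-3.2736 (R=3.0000) → pose (2.5808, -0.9280, -3.2736)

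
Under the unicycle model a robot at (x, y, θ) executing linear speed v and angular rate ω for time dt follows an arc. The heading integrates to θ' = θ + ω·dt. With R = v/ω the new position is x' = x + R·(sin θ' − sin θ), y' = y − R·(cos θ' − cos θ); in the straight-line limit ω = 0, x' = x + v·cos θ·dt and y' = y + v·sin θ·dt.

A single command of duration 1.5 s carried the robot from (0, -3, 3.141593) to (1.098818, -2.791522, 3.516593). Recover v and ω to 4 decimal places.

v = -0.7500, ω = 0.2500

Δθ = 3.516593 − 3.141593 = 0.375000
ω = Δθ/dt = 0.375000/1.5 = 0.2500
R = Δx/(sin θ' − sin θ) = -3.0000
v = R·ω = -3.0000·0.2500 = -0.7500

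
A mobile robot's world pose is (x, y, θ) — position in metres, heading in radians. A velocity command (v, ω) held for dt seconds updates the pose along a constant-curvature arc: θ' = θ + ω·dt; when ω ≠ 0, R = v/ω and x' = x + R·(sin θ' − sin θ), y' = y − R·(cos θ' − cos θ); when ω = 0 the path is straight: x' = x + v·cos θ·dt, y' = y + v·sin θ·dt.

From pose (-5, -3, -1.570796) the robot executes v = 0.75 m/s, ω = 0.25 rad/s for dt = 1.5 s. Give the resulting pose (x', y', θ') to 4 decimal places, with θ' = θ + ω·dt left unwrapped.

(-4.7915, -4.0988, -1.1958)

θ' = -1.5708 + 0.25·1.5 = -1.1958
R = v/ω = 0.75/0.25 = 3.0000
x' = -5 + 3.0000·(sin -1.1958 − sin -1.5708) = -4.7915
y' = -3 − 3.0000·(cos -1.1958 − cos -1.5708) = -4.0988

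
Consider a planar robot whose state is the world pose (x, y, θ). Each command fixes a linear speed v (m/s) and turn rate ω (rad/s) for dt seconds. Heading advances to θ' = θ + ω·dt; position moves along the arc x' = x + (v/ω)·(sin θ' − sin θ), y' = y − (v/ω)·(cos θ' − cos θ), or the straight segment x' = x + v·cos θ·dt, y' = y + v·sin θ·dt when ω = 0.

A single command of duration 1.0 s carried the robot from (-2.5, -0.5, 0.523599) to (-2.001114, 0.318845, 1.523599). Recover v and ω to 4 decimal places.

v = 1.0000, ω = 1.0000

Δθ = 1.523599 − 0.523599 = 1.000000
ω = Δθ/dt = 1.000000/1.0 = 1.0000
R = −Δy/(cos θ' − cos θ) = 1.0000
v = R·ω = 1.0000·1.0000 = 1.0000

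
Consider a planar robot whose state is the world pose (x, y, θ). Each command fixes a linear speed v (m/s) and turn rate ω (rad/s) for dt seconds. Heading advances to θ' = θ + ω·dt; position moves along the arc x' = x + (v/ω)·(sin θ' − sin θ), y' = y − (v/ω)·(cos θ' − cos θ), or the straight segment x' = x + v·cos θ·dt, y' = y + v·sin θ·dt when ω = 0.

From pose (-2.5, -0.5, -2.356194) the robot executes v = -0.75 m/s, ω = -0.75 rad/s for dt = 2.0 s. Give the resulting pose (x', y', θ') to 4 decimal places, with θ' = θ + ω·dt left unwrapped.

θ' = -2.3562 + -0.75·2.0 = -3.8562
R = v/ω = -0.75/-0.75 = 1.0000
x' = -2.5 + 1.0000·(sin -3.8562 − sin -2.3562) = -1.1376
y' = -0.5 − 1.0000·(cos -3.8562 − cos -2.3562) = -0.4518

(-1.1376, -0.4518, -3.8562)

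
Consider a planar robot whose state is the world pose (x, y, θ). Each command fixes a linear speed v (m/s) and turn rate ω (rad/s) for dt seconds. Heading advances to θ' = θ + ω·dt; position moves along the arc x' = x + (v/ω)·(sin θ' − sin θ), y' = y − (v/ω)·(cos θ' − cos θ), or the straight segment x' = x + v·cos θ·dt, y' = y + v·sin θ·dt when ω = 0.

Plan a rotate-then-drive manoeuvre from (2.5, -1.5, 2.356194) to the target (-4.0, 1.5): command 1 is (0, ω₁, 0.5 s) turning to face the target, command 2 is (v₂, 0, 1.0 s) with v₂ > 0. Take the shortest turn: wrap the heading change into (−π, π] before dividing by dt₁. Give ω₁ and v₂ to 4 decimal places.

heading to target = atan2(1.5−-1.5, -4−2.5) = 2.7092
Δθ = wrap(2.7092 − 2.3562) = 0.3530; ω₁ = Δθ/dt₁ = 0.7060
distance = √((-4−2.5)² + (1.5−-1.5)²) = 7.1589; v₂ = distance/dt₂ = 7.1589

ω₁ = 0.7060, v₂ = 7.1589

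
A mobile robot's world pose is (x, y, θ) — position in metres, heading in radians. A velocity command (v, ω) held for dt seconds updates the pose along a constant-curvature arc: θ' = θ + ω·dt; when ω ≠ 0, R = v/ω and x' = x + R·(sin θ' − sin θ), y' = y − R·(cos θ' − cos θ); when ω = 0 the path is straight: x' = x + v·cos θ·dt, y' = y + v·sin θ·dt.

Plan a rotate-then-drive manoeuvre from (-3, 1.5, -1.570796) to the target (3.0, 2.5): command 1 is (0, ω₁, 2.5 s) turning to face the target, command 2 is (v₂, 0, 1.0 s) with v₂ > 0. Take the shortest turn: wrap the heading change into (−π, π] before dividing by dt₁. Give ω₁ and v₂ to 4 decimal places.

heading to target = atan2(2.5−1.5, 3−-3) = 0.1651
Δθ = wrap(0.1651 − -1.5708) = 1.7359; ω₁ = Δθ/dt₁ = 0.6944
distance = √((3−-3)² + (2.5−1.5)²) = 6.0828; v₂ = distance/dt₂ = 6.0828

ω₁ = 0.6944, v₂ = 6.0828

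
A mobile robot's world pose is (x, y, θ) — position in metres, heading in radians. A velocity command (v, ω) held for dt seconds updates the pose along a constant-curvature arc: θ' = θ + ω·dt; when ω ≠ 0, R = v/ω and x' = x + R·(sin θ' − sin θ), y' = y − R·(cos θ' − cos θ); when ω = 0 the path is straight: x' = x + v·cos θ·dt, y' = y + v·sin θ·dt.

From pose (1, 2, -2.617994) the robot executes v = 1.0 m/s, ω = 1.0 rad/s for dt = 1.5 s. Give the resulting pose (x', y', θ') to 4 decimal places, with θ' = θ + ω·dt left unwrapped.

θ' = -2.6180 + 1.0·1.5 = -1.1180
R = v/ω = 1.0/1.0 = 1.0000
x' = 1 + 1.0000·(sin -1.1180 − sin -2.6180) = 0.6008
y' = 2 − 1.0000·(cos -1.1180 − cos -2.6180) = 0.6965

(0.6008, 0.6965, -1.1180)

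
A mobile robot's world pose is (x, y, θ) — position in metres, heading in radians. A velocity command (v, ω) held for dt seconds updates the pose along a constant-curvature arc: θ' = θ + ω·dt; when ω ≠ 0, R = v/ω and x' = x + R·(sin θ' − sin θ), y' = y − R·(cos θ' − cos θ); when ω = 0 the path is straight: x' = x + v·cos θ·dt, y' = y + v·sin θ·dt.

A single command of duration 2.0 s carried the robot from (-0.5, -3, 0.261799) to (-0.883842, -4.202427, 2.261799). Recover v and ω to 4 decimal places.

v = -0.7500, ω = 1.0000

Δθ = 2.261799 − 0.261799 = 2.000000
ω = Δθ/dt = 2.000000/2.0 = 1.0000
R = −Δy/(cos θ' − cos θ) = -0.7500
v = R·ω = -0.7500·1.0000 = -0.7500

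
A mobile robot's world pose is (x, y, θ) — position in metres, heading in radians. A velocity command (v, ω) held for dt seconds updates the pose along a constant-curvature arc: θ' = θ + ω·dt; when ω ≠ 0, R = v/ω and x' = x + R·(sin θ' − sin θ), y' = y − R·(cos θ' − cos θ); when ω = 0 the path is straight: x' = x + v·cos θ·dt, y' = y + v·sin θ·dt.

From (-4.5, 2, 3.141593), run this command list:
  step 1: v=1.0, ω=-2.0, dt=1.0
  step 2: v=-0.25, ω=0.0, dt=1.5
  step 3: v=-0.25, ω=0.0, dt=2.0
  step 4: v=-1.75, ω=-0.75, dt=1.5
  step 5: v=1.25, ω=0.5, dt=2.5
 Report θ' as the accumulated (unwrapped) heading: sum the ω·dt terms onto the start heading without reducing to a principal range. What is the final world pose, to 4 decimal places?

step 1: θ'=1.1416 (R=-0.5000) → pose (-4.9546, 2.7081, 1.1416)
step 2: θ'=1.1416 (straight) → pose (-5.1107, 2.3671, 1.1416)
step 3: θ'=1.1416 (straight) → pose (-5.3188, 1.9124, 1.1416)
step 4: θ'=0.0166 (R=2.3333) → pose (-7.4018, 0.5504, 0.0166)
step 5: θ'=1.2666 (R=2.5000) → pose (-5.0580, 2.3013, 1.2666)

(-5.0580, 2.3013, 1.2666)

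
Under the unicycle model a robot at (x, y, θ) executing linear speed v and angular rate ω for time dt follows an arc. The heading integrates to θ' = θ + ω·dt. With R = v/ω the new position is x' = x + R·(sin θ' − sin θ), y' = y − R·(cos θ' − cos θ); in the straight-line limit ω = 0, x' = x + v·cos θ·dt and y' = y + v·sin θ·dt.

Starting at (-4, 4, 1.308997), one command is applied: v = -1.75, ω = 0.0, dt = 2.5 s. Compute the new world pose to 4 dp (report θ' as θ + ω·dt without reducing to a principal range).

θ' = 1.3090 + 0.0·2.5 = 1.3090
ω = 0 → straight: x' = -4 + -1.75·cos(1.3090)·2.5 = -5.1323
y' = 4 + -1.75·sin(1.3090)·2.5 = -0.2259

(-5.1323, -0.2259, 1.3090)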